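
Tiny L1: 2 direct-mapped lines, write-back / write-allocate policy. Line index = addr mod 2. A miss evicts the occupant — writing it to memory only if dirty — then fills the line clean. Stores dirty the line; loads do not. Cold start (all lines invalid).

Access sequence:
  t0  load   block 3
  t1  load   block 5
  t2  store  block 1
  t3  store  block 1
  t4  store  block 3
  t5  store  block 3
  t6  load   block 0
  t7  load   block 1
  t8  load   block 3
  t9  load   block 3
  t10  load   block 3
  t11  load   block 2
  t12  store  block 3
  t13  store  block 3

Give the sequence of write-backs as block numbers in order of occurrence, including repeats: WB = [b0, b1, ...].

WB = [1, 3]

0: R B3 -> L1 miss  d=-]
1: R B5 -> L1 miss  d=-]
2: W B1 -> L1 miss  d=D]
3: W B1 -> L1 hit  d=D]
4: W B3 -> L1 miss wb->B1  d=D]
5: W B3 -> L1 hit  d=D]
6: R B0 -> L0 miss  d=-]
7: R B1 -> L1 miss wb->B3  d=-]
8: R B3 -> L1 miss  d=-]
9: R B3 -> L1 hit  d=-]
10: R B3 -> L1 hit  d=-]
11: R B2 -> L0 miss  d=-]
12: W B3 -> L1 hit  d=D]
13: W B3 -> L1 hit  d=D]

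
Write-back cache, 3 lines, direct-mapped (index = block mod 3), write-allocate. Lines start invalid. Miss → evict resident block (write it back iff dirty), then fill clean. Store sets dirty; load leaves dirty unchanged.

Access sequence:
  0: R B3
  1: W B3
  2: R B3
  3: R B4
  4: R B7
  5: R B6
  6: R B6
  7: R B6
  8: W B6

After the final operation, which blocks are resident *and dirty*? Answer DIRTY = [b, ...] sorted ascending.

DIRTY = [6]

0: R B3 → L0 miss [-]
1: W B3 → L0 hit [D]
2: R B3 → L0 hit [D]
3: R B4 → L1 miss [-]
4: R B7 → L1 miss [-]
5: R B6 → L0 miss wb→B3 [-]
6: R B6 → L0 hit [-]
7: R B6 → L0 hit [-]
8: W B6 → L0 hit [D]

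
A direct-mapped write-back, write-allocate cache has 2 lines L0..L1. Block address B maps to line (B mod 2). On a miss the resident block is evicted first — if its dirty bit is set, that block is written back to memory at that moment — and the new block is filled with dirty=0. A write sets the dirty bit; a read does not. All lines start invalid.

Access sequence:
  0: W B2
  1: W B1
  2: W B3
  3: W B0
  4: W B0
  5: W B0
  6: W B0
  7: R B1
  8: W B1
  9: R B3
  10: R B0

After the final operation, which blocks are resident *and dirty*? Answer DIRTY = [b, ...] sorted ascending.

  0 | W B2 → L0 miss [D]
  1 | W B1 → L1 miss [D]
  2 | W B3 → L1 miss wb→B1 [D]
  3 | W B0 → L0 miss wb→B2 [D]
  4 | W B0 → L0 hit [D]
  5 | W B0 → L0 hit [D]
  6 | W B0 → L0 hit [D]
  7 | R B1 → L1 miss wb→B3 [-]
  8 | W B1 → L1 hit [D]
  9 | R B3 → L1 miss wb→B1 [-]
  10 | R B0 → L0 hit [D]

DIRTY = [0]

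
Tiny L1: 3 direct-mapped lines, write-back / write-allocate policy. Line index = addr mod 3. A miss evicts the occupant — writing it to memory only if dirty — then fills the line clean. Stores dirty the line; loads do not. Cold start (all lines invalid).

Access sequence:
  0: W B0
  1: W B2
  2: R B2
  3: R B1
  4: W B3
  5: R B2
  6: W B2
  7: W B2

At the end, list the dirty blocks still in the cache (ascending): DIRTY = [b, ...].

DIRTY = [2, 3]

0: W B0 → L0 miss [D]
1: W B2 → L2 miss [D]
2: R B2 → L2 hit [D]
3: R B1 → L1 miss [-]
4: W B3 → L0 miss wb→B0 [D]
5: R B2 → L2 hit [D]
6: W B2 → L2 hit [D]
7: W B2 → L2 hit [D]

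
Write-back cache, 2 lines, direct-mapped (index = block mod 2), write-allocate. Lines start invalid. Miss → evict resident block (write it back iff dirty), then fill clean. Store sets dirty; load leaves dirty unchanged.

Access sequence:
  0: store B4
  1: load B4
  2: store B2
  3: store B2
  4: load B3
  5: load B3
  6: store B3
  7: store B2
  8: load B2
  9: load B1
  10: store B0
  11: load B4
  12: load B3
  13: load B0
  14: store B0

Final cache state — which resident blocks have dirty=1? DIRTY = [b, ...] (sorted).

0: W B4 -> L0 miss  d=D]
1: R B4 -> L0 hit  d=D]
2: W B2 -> L0 miss wb->B4  d=D]
3: W B2 -> L0 hit  d=D]
4: R B3 -> L1 miss  d=-]
5: R B3 -> L1 hit  d=-]
6: W B3 -> L1 hit  d=D]
7: W B2 -> L0 hit  d=D]
8: R B2 -> L0 hit  d=D]
9: R B1 -> L1 miss wb->B3  d=-]
10: W B0 -> L0 miss wb->B2  d=D]
11: R B4 -> L0 miss wb->B0  d=-]
12: R B3 -> L1 miss  d=-]
13: R B0 -> L0 miss  d=-]
14: W B0 -> L0 hit  d=D]

DIRTY = [0]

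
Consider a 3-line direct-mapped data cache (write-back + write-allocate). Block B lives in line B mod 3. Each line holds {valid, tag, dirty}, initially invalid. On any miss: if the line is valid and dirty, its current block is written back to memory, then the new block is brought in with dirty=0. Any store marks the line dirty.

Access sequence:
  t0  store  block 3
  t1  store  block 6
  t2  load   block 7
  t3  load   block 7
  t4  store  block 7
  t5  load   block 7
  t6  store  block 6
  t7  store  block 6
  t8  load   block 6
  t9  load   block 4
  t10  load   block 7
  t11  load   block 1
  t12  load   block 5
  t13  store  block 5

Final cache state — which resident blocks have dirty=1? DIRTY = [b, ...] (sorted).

DIRTY = [5, 6]

0: W B3 → L0 miss [D]
1: W B6 → L0 miss wb→B3 [D]
2: R B7 → L1 miss [-]
3: R B7 → L1 hit [-]
4: W B7 → L1 hit [D]
5: R B7 → L1 hit [D]
6: W B6 → L0 hit [D]
7: W B6 → L0 hit [D]
8: R B6 → L0 hit [D]
9: R B4 → L1 miss wb→B7 [-]
10: R B7 → L1 miss [-]
11: R B1 → L1 miss [-]
12: R B5 → L2 miss [-]
13: W B5 → L2 hit [D]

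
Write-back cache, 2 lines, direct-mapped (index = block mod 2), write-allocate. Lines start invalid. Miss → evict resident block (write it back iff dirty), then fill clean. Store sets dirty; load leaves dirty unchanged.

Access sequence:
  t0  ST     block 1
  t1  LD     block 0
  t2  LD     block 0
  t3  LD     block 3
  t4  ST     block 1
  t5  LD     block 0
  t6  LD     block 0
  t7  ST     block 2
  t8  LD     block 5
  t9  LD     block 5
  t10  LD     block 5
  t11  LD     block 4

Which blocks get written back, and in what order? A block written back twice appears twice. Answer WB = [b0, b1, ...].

WB = [1, 1, 2]

  0 | W B1 → L1 miss [D]
  1 | R B0 → L0 miss [-]
  2 | R B0 → L0 hit [-]
  3 | R B3 → L1 miss wb→B1 [-]
  4 | W B1 → L1 miss [D]
  5 | R B0 → L0 hit [-]
  6 | R B0 → L0 hit [-]
  7 | W B2 → L0 miss [D]
  8 | R B5 → L1 miss wb→B1 [-]
  9 | R B5 → L1 hit [-]
  10 | R B5 → L1 hit [-]
  11 | R B4 → L0 miss wb→B2 [-]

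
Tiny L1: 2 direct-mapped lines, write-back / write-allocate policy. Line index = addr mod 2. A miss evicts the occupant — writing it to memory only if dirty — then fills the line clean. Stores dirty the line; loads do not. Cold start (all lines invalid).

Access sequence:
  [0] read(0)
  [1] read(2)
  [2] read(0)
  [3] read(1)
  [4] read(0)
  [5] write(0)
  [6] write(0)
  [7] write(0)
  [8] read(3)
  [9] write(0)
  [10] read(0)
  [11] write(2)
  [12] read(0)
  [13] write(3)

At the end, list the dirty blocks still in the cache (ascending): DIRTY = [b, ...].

DIRTY = [3]

0: R B0 → L0 miss [-]
1: R B2 → L0 miss [-]
2: R B0 → L0 miss [-]
3: R B1 → L1 miss [-]
4: R B0 → L0 hit [-]
5: W B0 → L0 hit [D]
6: W B0 → L0 hit [D]
7: W B0 → L0 hit [D]
8: R B3 → L1 miss [-]
9: W B0 → L0 hit [D]
10: R B0 → L0 hit [D]
11: W B2 → L0 miss wb→B0 [D]
12: R B0 → L0 miss wb→B2 [-]
13: W B3 → L1 hit [D]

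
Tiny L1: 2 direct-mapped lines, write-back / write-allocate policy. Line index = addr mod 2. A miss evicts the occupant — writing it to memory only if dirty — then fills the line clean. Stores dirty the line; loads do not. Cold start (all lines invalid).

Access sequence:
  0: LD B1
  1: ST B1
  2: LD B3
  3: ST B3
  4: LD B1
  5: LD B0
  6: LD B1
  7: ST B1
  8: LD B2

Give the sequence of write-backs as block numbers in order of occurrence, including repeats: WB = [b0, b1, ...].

0: R B1 → L1 miss [-]
1: W B1 → L1 hit [D]
2: R B3 → L1 miss wb→B1 [-]
3: W B3 → L1 hit [D]
4: R B1 → L1 miss wb→B3 [-]
5: R B0 → L0 miss [-]
6: R B1 → L1 hit [-]
7: W B1 → L1 hit [D]
8: R B2 → L0 miss [-]

WB = [1, 3]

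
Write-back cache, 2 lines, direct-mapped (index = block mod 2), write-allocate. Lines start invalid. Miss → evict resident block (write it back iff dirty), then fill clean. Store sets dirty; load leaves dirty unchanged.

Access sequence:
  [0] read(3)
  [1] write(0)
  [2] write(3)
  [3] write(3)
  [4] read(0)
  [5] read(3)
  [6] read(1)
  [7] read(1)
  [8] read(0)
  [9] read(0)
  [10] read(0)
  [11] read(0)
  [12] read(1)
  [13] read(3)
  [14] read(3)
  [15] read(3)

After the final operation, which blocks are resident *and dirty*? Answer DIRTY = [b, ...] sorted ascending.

DIRTY = [0]

0: R B3 → L1 miss [-]
1: W B0 → L0 miss [D]
2: W B3 → L1 hit [D]
3: W B3 → L1 hit [D]
4: R B0 → L0 hit [D]
5: R B3 → L1 hit [D]
6: R B1 → L1 miss wb→B3 [-]
7: R B1 → L1 hit [-]
8: R B0 → L0 hit [D]
9: R B0 → L0 hit [D]
10: R B0 → L0 hit [D]
11: R B0 → L0 hit [D]
12: R B1 → L1 hit [-]
13: R B3 → L1 miss [-]
14: R B3 → L1 hit [-]
15: R B3 → L1 hit [-]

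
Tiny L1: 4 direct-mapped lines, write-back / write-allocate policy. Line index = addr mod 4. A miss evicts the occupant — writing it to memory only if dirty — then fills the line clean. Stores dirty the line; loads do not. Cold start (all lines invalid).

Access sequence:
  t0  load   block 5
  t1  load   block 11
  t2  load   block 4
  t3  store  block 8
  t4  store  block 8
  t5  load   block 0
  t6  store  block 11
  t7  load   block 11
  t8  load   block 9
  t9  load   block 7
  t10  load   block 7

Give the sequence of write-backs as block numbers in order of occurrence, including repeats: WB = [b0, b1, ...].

WB = [8, 11]

  0 | R B5 → L1 miss [-]
  1 | R B11 → L3 miss [-]
  2 | R B4 → L0 miss [-]
  3 | W B8 → L0 miss [D]
  4 | W B8 → L0 hit [D]
  5 | R B0 → L0 miss wb→B8 [-]
  6 | W B11 → L3 hit [D]
  7 | R B11 → L3 hit [D]
  8 | R B9 → L1 miss [-]
  9 | R B7 → L3 miss wb→B11 [-]
  10 | R B7 → L3 hit [-]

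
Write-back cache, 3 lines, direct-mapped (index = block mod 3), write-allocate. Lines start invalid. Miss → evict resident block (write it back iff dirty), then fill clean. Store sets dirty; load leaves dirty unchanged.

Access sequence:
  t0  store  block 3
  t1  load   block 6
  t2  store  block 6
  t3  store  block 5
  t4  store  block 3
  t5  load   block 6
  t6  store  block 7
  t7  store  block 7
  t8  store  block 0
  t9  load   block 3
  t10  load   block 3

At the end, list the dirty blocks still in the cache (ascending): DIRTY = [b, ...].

DIRTY = [5, 7]

0: W B3 → L0 miss [D]
1: R B6 → L0 miss wb→B3 [-]
2: W B6 → L0 hit [D]
3: W B5 → L2 miss [D]
4: W B3 → L0 miss wb→B6 [D]
5: R B6 → L0 miss wb→B3 [-]
6: W B7 → L1 miss [D]
7: W B7 → L1 hit [D]
8: W B0 → L0 miss [D]
9: R B3 → L0 miss wb→B0 [-]
10: R B3 → L0 hit [-]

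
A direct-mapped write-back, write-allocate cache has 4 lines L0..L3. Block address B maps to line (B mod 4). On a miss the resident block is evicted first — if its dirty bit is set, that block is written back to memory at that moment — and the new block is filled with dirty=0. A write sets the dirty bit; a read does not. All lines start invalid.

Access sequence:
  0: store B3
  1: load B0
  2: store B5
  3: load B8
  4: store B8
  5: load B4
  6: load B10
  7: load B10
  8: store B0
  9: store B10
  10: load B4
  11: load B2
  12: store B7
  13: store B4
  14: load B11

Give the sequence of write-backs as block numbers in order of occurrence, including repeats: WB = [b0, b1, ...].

WB = [8, 0, 10, 3, 7]

  0 | W B3 → L3 miss [D]
  1 | R B0 → L0 miss [-]
  2 | W B5 → L1 miss [D]
  3 | R B8 → L0 miss [-]
  4 | W B8 → L0 hit [D]
  5 | R B4 → L0 miss wb→B8 [-]
  6 | R B10 → L2 miss [-]
  7 | R B10 → L2 hit [-]
  8 | W B0 → L0 miss [D]
  9 | W B10 → L2 hit [D]
  10 | R B4 → L0 miss wb→B0 [-]
  11 | R B2 → L2 miss wb→B10 [-]
  12 | W B7 → L3 miss wb→B3 [D]
  13 | W B4 → L0 hit [D]
  14 | R B11 → L3 miss wb→B7 [-]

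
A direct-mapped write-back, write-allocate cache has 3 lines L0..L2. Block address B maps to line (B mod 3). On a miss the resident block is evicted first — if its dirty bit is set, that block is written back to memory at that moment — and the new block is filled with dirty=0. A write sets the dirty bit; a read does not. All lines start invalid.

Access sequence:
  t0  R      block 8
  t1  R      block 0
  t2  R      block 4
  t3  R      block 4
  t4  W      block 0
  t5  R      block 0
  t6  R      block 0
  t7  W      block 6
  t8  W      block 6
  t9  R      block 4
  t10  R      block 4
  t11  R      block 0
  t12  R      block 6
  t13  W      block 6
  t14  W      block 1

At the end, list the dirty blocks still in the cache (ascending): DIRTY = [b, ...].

  0 | R B8 → L2 miss [-]
  1 | R B0 → L0 miss [-]
  2 | R B4 → L1 miss [-]
  3 | R B4 → L1 hit [-]
  4 | W B0 → L0 hit [D]
  5 | R B0 → L0 hit [D]
  6 | R B0 → L0 hit [D]
  7 | W B6 → L0 miss wb→B0 [D]
  8 | W B6 → L0 hit [D]
  9 | R B4 → L1 hit [-]
  10 | R B4 → L1 hit [-]
  11 | R B0 → L0 miss wb→B6 [-]
  12 | R B6 → L0 miss [-]
  13 | W B6 → L0 hit [D]
  14 | W B1 → L1 miss [D]

DIRTY = [1, 6]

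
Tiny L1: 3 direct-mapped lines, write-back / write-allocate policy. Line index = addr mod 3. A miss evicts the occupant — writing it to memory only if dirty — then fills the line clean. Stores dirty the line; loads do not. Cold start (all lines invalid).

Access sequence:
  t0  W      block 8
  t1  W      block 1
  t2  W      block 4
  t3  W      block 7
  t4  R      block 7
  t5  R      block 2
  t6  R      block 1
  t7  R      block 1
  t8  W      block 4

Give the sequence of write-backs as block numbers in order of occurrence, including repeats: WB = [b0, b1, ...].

WB = [1, 4, 8, 7]

0: W B8 -> L2 miss  d=D]
1: W B1 -> L1 miss  d=D]
2: W B4 -> L1 miss wb->B1  d=D]
3: W B7 -> L1 miss wb->B4  d=D]
4: R B7 -> L1 hit  d=D]
5: R B2 -> L2 miss wb->B8  d=-]
6: R B1 -> L1 miss wb->B7  d=-]
7: R B1 -> L1 hit  d=-]
8: W B4 -> L1 miss  d=D]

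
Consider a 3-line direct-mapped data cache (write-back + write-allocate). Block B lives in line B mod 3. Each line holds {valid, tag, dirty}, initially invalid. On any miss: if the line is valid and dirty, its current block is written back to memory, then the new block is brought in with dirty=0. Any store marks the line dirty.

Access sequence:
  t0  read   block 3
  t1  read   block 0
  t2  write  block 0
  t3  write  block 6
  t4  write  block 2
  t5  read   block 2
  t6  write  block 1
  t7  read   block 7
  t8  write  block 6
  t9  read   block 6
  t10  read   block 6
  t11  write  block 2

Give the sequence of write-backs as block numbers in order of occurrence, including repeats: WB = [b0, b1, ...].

0: R B3 -> L0 miss  d=-]
1: R B0 -> L0 miss  d=-]
2: W B0 -> L0 hit  d=D]
3: W B6 -> L0 miss wb->B0  d=D]
4: W B2 -> L2 miss  d=D]
5: R B2 -> L2 hit  d=D]
6: W B1 -> L1 miss  d=D]
7: R B7 -> L1 miss wb->B1  d=-]
8: W B6 -> L0 hit  d=D]
9: R B6 -> L0 hit  d=D]
10: R B6 -> L0 hit  d=D]
11: W B2 -> L2 hit  d=D]

WB = [0, 1]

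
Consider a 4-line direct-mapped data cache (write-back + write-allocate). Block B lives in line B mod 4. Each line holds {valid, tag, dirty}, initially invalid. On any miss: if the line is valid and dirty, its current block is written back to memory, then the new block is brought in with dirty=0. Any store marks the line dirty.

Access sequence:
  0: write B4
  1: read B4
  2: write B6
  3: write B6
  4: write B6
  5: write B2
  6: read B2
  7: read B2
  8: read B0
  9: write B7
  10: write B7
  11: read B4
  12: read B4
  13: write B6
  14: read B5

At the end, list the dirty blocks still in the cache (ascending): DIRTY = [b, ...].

0: W B4 → L0 miss [D]
1: R B4 → L0 hit [D]
2: W B6 → L2 miss [D]
3: W B6 → L2 hit [D]
4: W B6 → L2 hit [D]
5: W B2 → L2 miss wb→B6 [D]
6: R B2 → L2 hit [D]
7: R B2 → L2 hit [D]
8: R B0 → L0 miss wb→B4 [-]
9: W B7 → L3 miss [D]
10: W B7 → L3 hit [D]
11: R B4 → L0 miss [-]
12: R B4 → L0 hit [-]
13: W B6 → L2 miss wb→B2 [D]
14: R B5 → L1 miss [-]

DIRTY = [6, 7]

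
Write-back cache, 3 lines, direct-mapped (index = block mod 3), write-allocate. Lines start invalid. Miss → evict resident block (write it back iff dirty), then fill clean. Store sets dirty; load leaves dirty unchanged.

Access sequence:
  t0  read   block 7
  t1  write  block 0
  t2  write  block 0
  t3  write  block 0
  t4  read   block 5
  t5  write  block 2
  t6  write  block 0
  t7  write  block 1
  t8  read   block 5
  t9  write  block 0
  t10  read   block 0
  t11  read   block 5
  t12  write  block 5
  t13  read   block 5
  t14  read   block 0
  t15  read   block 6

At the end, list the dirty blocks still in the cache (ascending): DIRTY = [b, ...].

0: R B7 → L1 miss [-]
1: W B0 → L0 miss [D]
2: W B0 → L0 hit [D]
3: W B0 → L0 hit [D]
4: R B5 → L2 miss [-]
5: W B2 → L2 miss [D]
6: W B0 → L0 hit [D]
7: W B1 → L1 miss [D]
8: R B5 → L2 miss wb→B2 [-]
9: W B0 → L0 hit [D]
10: R B0 → L0 hit [D]
11: R B5 → L2 hit [-]
12: W B5 → L2 hit [D]
13: R B5 → L2 hit [D]
14: R B0 → L0 hit [D]
15: R B6 → L0 miss wb→B0 [-]

DIRTY = [1, 5]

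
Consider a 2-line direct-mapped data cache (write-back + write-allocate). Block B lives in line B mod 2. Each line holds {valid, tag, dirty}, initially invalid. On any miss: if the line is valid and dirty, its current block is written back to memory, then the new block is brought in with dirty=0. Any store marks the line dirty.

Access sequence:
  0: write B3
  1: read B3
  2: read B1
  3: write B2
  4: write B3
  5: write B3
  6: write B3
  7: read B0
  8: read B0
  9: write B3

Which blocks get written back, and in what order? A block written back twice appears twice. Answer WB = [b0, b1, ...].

WB = [3, 2]

0: W B3 -> L1 miss  d=D]
1: R B3 -> L1 hit  d=D]
2: R B1 -> L1 miss wb->B3  d=-]
3: W B2 -> L0 miss  d=D]
4: W B3 -> L1 miss  d=D]
5: W B3 -> L1 hit  d=D]
6: W B3 -> L1 hit  d=D]
7: R B0 -> L0 miss wb->B2  d=-]
8: R B0 -> L0 hit  d=-]
9: W B3 -> L1 hit  d=D]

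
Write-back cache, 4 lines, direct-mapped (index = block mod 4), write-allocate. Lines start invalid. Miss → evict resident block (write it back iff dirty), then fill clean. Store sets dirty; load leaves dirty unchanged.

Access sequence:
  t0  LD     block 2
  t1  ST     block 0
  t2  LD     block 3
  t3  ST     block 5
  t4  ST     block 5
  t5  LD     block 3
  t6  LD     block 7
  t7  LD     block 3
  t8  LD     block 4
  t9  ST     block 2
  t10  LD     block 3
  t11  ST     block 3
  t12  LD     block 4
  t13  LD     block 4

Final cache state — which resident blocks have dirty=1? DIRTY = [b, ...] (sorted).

DIRTY = [2, 3, 5]

  0 | R B2 → L2 miss [-]
  1 | W B0 → L0 miss [D]
  2 | R B3 → L3 miss [-]
  3 | W B5 → L1 miss [D]
  4 | W B5 → L1 hit [D]
  5 | R B3 → L3 hit [-]
  6 | R B7 → L3 miss [-]
  7 | R B3 → L3 miss [-]
  8 | R B4 → L0 miss wb→B0 [-]
  9 | W B2 → L2 hit [D]
  10 | R B3 → L3 hit [-]
  11 | W B3 → L3 hit [D]
  12 | R B4 → L0 hit [-]
  13 | R B4 → L0 hit [-]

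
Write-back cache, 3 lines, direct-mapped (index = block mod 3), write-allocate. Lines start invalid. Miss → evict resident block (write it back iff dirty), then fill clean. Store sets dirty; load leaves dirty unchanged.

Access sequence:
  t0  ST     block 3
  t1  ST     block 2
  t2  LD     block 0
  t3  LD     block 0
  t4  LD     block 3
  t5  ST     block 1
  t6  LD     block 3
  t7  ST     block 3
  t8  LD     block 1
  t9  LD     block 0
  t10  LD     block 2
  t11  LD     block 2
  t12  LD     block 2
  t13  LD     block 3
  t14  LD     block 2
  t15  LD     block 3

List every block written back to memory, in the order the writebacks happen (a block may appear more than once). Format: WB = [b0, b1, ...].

WB = [3, 3]

0: W B3 -> L0 miss  d=D]
1: W B2 -> L2 miss  d=D]
2: R B0 -> L0 miss wb->B3  d=-]
3: R B0 -> L0 hit  d=-]
4: R B3 -> L0 miss  d=-]
5: W B1 -> L1 miss  d=D]
6: R B3 -> L0 hit  d=-]
7: W B3 -> L0 hit  d=D]
8: R B1 -> L1 hit  d=D]
9: R B0 -> L0 miss wb->B3  d=-]
10: R B2 -> L2 hit  d=D]
11: R B2 -> L2 hit  d=D]
12: R B2 -> L2 hit  d=D]
13: R B3 -> L0 miss  d=-]
14: R B2 -> L2 hit  d=D]
15: R B3 -> L0 hit  d=-]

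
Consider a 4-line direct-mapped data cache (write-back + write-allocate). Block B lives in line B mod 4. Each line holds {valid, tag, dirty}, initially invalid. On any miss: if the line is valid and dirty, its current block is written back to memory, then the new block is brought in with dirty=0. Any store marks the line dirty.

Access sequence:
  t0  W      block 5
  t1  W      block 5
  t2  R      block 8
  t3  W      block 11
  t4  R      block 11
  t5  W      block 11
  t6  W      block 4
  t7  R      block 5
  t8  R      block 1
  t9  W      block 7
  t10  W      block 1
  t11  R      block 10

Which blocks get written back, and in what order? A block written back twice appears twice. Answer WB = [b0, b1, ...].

WB = [5, 11]

  0 | W B5 → L1 miss [D]
  1 | W B5 → L1 hit [D]
  2 | R B8 → L0 miss [-]
  3 | W B11 → L3 miss [D]
  4 | R B11 → L3 hit [D]
  5 | W B11 → L3 hit [D]
  6 | W B4 → L0 miss [D]
  7 | R B5 → L1 hit [D]
  8 | R B1 → L1 miss wb→B5 [-]
  9 | W B7 → L3 miss wb→B11 [D]
  10 | W B1 → L1 hit [D]
  11 | R B10 → L2 miss [-]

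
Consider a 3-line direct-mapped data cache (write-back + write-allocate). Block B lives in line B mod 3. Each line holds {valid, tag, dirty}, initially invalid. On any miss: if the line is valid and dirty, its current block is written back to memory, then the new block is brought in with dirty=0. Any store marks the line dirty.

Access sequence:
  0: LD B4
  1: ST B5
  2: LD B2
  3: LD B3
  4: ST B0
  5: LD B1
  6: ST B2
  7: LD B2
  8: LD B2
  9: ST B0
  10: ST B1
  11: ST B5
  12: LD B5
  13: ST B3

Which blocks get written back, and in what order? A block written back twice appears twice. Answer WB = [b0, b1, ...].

WB = [5, 2, 0]

  0 | R B4 → L1 miss [-]
  1 | W B5 → L2 miss [D]
  2 | R B2 → L2 miss wb→B5 [-]
  3 | R B3 → L0 miss [-]
  4 | W B0 → L0 miss [D]
  5 | R B1 → L1 miss [-]
  6 | W B2 → L2 hit [D]
  7 | R B2 → L2 hit [D]
  8 | R B2 → L2 hit [D]
  9 | W B0 → L0 hit [D]
  10 | W B1 → L1 hit [D]
  11 | W B5 → L2 miss wb→B2 [D]
  12 | R B5 → L2 hit [D]
  13 | W B3 → L0 miss wb→B0 [D]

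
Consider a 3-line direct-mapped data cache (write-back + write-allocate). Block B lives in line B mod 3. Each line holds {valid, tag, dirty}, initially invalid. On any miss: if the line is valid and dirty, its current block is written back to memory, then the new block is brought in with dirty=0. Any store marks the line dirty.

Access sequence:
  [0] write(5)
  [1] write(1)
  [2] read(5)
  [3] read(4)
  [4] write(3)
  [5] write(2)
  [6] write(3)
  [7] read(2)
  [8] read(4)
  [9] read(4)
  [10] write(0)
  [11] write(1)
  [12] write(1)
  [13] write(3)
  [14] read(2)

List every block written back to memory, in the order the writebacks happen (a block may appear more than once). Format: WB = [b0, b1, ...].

  0 | W B5 → L2 miss [D]
  1 | W B1 → L1 miss [D]
  2 | R B5 → L2 hit [D]
  3 | R B4 → L1 miss wb→B1 [-]
  4 | W B3 → L0 miss [D]
  5 | W B2 → L2 miss wb→B5 [D]
  6 | W B3 → L0 hit [D]
  7 | R B2 → L2 hit [D]
  8 | R B4 → L1 hit [-]
  9 | R B4 → L1 hit [-]
  10 | W B0 → L0 miss wb→B3 [D]
  11 | W B1 → L1 miss [D]
  12 | W B1 → L1 hit [D]
  13 | W B3 → L0 miss wb→B0 [D]
  14 | R B2 → L2 hit [D]

WB = [1, 5, 3, 0]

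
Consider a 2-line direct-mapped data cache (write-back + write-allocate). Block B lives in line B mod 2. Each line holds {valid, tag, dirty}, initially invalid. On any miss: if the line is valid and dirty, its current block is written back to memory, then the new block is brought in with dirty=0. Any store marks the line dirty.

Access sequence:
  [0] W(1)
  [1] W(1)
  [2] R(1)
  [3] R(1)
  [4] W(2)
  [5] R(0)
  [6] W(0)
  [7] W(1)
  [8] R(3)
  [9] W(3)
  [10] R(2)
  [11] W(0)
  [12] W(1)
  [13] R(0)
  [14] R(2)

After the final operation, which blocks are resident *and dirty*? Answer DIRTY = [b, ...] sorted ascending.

0: W B1 -> L1 miss  d=D]
1: W B1 -> L1 hit  d=D]
2: R B1 -> L1 hit  d=D]
3: R B1 -> L1 hit  d=D]
4: W B2 -> L0 miss  d=D]
5: R B0 -> L0 miss wb->B2  d=-]
6: W B0 -> L0 hit  d=D]
7: W B1 -> L1 hit  d=D]
8: R B3 -> L1 miss wb->B1  d=-]
9: W B3 -> L1 hit  d=D]
10: R B2 -> L0 miss wb->B0  d=-]
11: W B0 -> L0 miss  d=D]
12: W B1 -> L1 miss wb->B3  d=D]
13: R B0 -> L0 hit  d=D]
14: R B2 -> L0 miss wb->B0  d=-]

DIRTY = [1]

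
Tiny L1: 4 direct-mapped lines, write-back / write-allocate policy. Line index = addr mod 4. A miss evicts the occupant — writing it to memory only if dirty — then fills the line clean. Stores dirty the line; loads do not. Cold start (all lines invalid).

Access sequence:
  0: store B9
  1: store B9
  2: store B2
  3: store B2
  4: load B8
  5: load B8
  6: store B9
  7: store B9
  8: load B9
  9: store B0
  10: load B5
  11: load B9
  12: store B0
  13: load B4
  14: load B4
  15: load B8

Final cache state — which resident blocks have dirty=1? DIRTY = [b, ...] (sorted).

0: W B9 → L1 miss [D]
1: W B9 → L1 hit [D]
2: W B2 → L2 miss [D]
3: W B2 → L2 hit [D]
4: R B8 → L0 miss [-]
5: R B8 → L0 hit [-]
6: W B9 → L1 hit [D]
7: W B9 → L1 hit [D]
8: R B9 → L1 hit [D]
9: W B0 → L0 miss [D]
10: R B5 → L1 miss wb→B9 [-]
11: R B9 → L1 miss [-]
12: W B0 → L0 hit [D]
13: R B4 → L0 miss wb→B0 [-]
14: R B4 → L0 hit [-]
15: R B8 → L0 miss [-]

DIRTY = [2]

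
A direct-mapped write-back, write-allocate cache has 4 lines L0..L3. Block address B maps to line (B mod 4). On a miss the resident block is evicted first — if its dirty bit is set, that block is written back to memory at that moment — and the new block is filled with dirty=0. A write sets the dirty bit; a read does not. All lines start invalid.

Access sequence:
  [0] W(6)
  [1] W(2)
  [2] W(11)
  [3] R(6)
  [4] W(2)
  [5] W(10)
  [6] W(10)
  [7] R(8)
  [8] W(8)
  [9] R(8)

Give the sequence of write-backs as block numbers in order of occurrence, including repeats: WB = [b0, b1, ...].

0: W B6 → L2 miss [D]
1: W B2 → L2 miss wb→B6 [D]
2: W B11 → L3 miss [D]
3: R B6 → L2 miss wb→B2 [-]
4: W B2 → L2 miss [D]
5: W B10 → L2 miss wb→B2 [D]
6: W B10 → L2 hit [D]
7: R B8 → L0 miss [-]
8: W B8 → L0 hit [D]
9: R B8 → L0 hit [D]

WB = [6, 2, 2]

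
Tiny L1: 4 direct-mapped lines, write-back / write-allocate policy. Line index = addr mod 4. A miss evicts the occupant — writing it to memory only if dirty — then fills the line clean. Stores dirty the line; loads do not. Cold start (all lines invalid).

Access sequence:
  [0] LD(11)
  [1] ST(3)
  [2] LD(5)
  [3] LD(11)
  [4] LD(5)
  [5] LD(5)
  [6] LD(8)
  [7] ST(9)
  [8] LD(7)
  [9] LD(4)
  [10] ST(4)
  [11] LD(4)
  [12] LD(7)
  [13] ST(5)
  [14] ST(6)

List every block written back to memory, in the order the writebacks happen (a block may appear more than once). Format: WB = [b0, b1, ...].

WB = [3, 9]

  0 | R B11 → L3 miss [-]
  1 | W B3 → L3 miss [D]
  2 | R B5 → L1 miss [-]
  3 | R B11 → L3 miss wb→B3 [-]
  4 | R B5 → L1 hit [-]
  5 | R B5 → L1 hit [-]
  6 | R B8 → L0 miss [-]
  7 | W B9 → L1 miss [D]
  8 | R B7 → L3 miss [-]
  9 | R B4 → L0 miss [-]
  10 | W B4 → L0 hit [D]
  11 | R B4 → L0 hit [D]
  12 | R B7 → L3 hit [-]
  13 | W B5 → L1 miss wb→B9 [D]
  14 | W B6 → L2 miss [D]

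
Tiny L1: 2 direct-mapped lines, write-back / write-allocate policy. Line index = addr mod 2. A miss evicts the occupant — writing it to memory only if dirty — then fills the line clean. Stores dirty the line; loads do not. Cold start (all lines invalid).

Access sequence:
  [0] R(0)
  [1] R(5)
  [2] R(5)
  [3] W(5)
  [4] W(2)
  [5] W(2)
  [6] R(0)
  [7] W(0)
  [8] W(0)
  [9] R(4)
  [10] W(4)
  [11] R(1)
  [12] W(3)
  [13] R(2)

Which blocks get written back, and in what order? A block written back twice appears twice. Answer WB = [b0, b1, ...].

WB = [2, 0, 5, 4]

  0 | R B0 → L0 miss [-]
  1 | R B5 → L1 miss [-]
  2 | R B5 → L1 hit [-]
  3 | W B5 → L1 hit [D]
  4 | W B2 → L0 miss [D]
  5 | W B2 → L0 hit [D]
  6 | R B0 → L0 miss wb→B2 [-]
  7 | W B0 → L0 hit [D]
  8 | W B0 → L0 hit [D]
  9 | R B4 → L0 miss wb→B0 [-]
  10 | W B4 → L0 hit [D]
  11 | R B1 → L1 miss wb→B5 [-]
  12 | W B3 → L1 miss [D]
  13 | R B2 → L0 miss wb→B4 [-]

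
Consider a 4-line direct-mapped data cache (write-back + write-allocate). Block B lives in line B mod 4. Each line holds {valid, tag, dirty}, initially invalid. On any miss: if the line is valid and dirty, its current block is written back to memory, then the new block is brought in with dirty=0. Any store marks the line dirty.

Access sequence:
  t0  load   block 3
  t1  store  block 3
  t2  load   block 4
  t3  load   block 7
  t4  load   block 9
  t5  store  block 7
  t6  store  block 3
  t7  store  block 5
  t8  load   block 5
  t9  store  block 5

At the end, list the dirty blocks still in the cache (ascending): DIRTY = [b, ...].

DIRTY = [3, 5]

0: R B3 -> L3 miss  d=-]
1: W B3 -> L3 hit  d=D]
2: R B4 -> L0 miss  d=-]
3: R B7 -> L3 miss wb->B3  d=-]
4: R B9 -> L1 miss  d=-]
5: W B7 -> L3 hit  d=D]
6: W B3 -> L3 miss wb->B7  d=D]
7: W B5 -> L1 miss  d=D]
8: R B5 -> L1 hit  d=D]
9: W B5 -> L1 hit  d=D]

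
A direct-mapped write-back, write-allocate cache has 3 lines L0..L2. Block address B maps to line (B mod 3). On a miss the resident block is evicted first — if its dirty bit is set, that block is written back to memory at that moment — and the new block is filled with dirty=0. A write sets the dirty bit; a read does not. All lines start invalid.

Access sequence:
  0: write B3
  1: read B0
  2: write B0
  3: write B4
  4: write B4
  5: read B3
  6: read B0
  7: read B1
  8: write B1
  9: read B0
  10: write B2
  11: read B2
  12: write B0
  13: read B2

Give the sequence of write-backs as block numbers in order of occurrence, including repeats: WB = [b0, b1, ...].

WB = [3, 0, 4]

0: W B3 → L0 miss [D]
1: R B0 → L0 miss wb→B3 [-]
2: W B0 → L0 hit [D]
3: W B4 → L1 miss [D]
4: W B4 → L1 hit [D]
5: R B3 → L0 miss wb→B0 [-]
6: R B0 → L0 miss [-]
7: R B1 → L1 miss wb→B4 [-]
8: W B1 → L1 hit [D]
9: R B0 → L0 hit [-]
10: W B2 → L2 miss [D]
11: R B2 → L2 hit [D]
12: W B0 → L0 hit [D]
13: R B2 → L2 hit [D]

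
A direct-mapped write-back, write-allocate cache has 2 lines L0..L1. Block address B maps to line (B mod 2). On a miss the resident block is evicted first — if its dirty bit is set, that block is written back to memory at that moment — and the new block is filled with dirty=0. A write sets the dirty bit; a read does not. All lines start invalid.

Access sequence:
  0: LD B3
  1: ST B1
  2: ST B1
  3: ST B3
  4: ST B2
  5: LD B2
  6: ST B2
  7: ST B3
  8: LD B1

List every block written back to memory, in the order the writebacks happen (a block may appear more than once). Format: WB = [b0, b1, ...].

  0 | R B3 → L1 miss [-]
  1 | W B1 → L1 miss [D]
  2 | W B1 → L1 hit [D]
  3 | W B3 → L1 miss wb→B1 [D]
  4 | W B2 → L0 miss [D]
  5 | R B2 → L0 hit [D]
  6 | W B2 → L0 hit [D]
  7 | W B3 → L1 hit [D]
  8 | R B1 → L1 miss wb→B3 [-]

WB = [1, 3]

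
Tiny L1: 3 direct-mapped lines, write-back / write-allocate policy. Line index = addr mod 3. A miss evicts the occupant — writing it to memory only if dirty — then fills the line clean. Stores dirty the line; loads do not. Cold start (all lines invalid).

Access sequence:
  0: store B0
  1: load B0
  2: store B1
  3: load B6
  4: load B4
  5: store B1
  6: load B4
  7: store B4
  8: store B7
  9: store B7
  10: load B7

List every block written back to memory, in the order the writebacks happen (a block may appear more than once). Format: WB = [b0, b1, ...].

WB = [0, 1, 1, 4]

  0 | W B0 → L0 miss [D]
  1 | R B0 → L0 hit [D]
  2 | W B1 → L1 miss [D]
  3 | R B6 → L0 miss wb→B0 [-]
  4 | R B4 → L1 miss wb→B1 [-]
  5 | W B1 → L1 miss [D]
  6 | R B4 → L1 miss wb→B1 [-]
  7 | W B4 → L1 hit [D]
  8 | W B7 → L1 miss wb→B4 [D]
  9 | W B7 → L1 hit [D]
  10 | R B7 → L1 hit [D]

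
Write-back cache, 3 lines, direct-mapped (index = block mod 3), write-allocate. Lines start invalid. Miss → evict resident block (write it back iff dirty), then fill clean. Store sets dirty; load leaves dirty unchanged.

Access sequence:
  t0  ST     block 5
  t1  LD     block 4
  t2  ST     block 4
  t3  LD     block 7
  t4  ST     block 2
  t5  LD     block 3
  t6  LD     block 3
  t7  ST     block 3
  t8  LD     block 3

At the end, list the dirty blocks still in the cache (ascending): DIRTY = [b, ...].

0: W B5 -> L2 miss  d=D]
1: R B4 -> L1 miss  d=-]
2: W B4 -> L1 hit  d=D]
3: R B7 -> L1 miss wb->B4  d=-]
4: W B2 -> L2 miss wb->B5  d=D]
5: R B3 -> L0 miss  d=-]
6: R B3 -> L0 hit  d=-]
7: W B3 -> L0 hit  d=D]
8: R B3 -> L0 hit  d=D]

DIRTY = [2, 3]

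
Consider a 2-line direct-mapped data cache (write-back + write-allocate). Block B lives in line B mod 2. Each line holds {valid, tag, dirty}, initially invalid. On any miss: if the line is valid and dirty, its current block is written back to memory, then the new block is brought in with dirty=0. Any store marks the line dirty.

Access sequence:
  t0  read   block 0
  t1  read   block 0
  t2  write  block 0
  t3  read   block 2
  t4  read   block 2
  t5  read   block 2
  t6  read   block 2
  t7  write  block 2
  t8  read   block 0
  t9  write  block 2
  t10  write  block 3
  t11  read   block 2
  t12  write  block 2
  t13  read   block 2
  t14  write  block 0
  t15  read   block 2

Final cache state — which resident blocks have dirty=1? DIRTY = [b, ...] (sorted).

DIRTY = [3]

0: R B0 → L0 miss [-]
1: R B0 → L0 hit [-]
2: W B0 → L0 hit [D]
3: R B2 → L0 miss wb→B0 [-]
4: R B2 → L0 hit [-]
5: R B2 → L0 hit [-]
6: R B2 → L0 hit [-]
7: W B2 → L0 hit [D]
8: R B0 → L0 miss wb→B2 [-]
9: W B2 → L0 miss [D]
10: W B3 → L1 miss [D]
11: R B2 → L0 hit [D]
12: W B2 → L0 hit [D]
13: R B2 → L0 hit [D]
14: W B0 → L0 miss wb→B2 [D]
15: R B2 → L0 miss wb→B0 [-]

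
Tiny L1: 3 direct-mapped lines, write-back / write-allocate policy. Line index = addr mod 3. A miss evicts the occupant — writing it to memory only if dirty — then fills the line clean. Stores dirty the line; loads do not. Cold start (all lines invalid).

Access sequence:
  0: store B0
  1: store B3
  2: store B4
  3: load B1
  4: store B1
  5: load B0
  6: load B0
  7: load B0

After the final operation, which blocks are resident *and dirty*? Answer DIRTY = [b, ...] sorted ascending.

0: W B0 → L0 miss [D]
1: W B3 → L0 miss wb→B0 [D]
2: W B4 → L1 miss [D]
3: R B1 → L1 miss wb→B4 [-]
4: W B1 → L1 hit [D]
5: R B0 → L0 miss wb→B3 [-]
6: R B0 → L0 hit [-]
7: R B0 → L0 hit [-]

DIRTY = [1]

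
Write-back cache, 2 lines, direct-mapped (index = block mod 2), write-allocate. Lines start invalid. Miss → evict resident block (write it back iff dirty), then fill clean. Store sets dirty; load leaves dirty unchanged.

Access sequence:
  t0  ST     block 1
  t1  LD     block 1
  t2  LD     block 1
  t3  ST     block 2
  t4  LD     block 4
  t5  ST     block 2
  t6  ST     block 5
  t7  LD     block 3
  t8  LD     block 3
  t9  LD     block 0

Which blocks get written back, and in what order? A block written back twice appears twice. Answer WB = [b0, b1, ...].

0: W B1 → L1 miss [D]
1: R B1 → L1 hit [D]
2: R B1 → L1 hit [D]
3: W B2 → L0 miss [D]
4: R B4 → L0 miss wb→B2 [-]
5: W B2 → L0 miss [D]
6: W B5 → L1 miss wb→B1 [D]
7: R B3 → L1 miss wb→B5 [-]
8: R B3 → L1 hit [-]
9: R B0 → L0 miss wb→B2 [-]

WB = [2, 1, 5, 2]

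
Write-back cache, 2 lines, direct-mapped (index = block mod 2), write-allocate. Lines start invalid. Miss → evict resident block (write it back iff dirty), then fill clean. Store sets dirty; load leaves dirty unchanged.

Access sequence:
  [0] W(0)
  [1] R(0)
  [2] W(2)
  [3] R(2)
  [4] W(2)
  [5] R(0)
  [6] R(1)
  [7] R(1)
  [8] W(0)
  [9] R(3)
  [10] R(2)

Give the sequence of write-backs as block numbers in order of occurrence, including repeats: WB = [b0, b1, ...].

0: W B0 → L0 miss [D]
1: R B0 → L0 hit [D]
2: W B2 → L0 miss wb→B0 [D]
3: R B2 → L0 hit [D]
4: W B2 → L0 hit [D]
5: R B0 → L0 miss wb→B2 [-]
6: R B1 → L1 miss [-]
7: R B1 → L1 hit [-]
8: W B0 → L0 hit [D]
9: R B3 → L1 miss [-]
10: R B2 → L0 miss wb→B0 [-]

WB = [0, 2, 0]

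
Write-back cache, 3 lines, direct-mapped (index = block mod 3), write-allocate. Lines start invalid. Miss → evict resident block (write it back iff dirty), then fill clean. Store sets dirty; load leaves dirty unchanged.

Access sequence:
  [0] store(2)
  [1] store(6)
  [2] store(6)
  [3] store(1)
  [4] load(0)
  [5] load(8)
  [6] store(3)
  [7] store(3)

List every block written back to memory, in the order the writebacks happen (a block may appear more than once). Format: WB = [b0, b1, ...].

WB = [6, 2]

0: W B2 -> L2 miss  d=D]
1: W B6 -> L0 miss  d=D]
2: W B6 -> L0 hit  d=D]
3: W B1 -> L1 miss  d=D]
4: R B0 -> L0 miss wb->B6  d=-]
5: R B8 -> L2 miss wb->B2  d=-]
6: W B3 -> L0 miss  d=D]
7: W B3 -> L0 hit  d=D]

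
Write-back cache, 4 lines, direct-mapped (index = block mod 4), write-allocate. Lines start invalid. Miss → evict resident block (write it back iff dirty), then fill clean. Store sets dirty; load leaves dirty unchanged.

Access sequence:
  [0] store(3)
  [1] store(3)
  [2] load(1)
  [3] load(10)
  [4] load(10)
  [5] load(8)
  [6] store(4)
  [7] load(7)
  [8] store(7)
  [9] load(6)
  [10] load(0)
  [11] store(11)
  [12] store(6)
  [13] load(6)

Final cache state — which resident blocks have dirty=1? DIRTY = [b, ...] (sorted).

  0 | W B3 → L3 miss [D]
  1 | W B3 → L3 hit [D]
  2 | R B1 → L1 miss [-]
  3 | R B10 → L2 miss [-]
  4 | R B10 → L2 hit [-]
  5 | R B8 → L0 miss [-]
  6 | W B4 → L0 miss [D]
  7 | R B7 → L3 miss wb→B3 [-]
  8 | W B7 → L3 hit [D]
  9 | R B6 → L2 miss [-]
  10 | R B0 → L0 miss wb→B4 [-]
  11 | W B11 → L3 miss wb→B7 [D]
  12 | W B6 → L2 hit [D]
  13 | R B6 → L2 hit [D]

DIRTY = [6, 11]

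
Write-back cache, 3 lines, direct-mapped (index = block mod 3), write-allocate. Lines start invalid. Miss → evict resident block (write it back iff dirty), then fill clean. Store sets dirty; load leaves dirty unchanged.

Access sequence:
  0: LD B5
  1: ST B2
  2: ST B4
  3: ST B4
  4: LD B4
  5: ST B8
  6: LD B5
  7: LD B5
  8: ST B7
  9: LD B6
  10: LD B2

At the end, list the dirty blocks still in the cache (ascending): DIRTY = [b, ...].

  0 | R B5 → L2 miss [-]
  1 | W B2 → L2 miss [D]
  2 | W B4 → L1 miss [D]
  3 | W B4 → L1 hit [D]
  4 | R B4 → L1 hit [D]
  5 | W B8 → L2 miss wb→B2 [D]
  6 | R B5 → L2 miss wb→B8 [-]
  7 | R B5 → L2 hit [-]
  8 | W B7 → L1 miss wb→B4 [D]
  9 | R B6 → L0 miss [-]
  10 | R B2 → L2 miss [-]

DIRTY = [7]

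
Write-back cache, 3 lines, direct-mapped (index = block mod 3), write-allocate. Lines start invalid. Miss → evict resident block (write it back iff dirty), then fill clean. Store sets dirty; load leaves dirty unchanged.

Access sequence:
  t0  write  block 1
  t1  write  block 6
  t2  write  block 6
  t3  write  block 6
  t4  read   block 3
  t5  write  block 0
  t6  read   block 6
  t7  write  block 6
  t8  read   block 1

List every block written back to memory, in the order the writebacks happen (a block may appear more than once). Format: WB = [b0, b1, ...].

WB = [6, 0]

  0 | W B1 → L1 miss [D]
  1 | W B6 → L0 miss [D]
  2 | W B6 → L0 hit [D]
  3 | W B6 → L0 hit [D]
  4 | R B3 → L0 miss wb→B6 [-]
  5 | W B0 → L0 miss [D]
  6 | R B6 → L0 miss wb→B0 [-]
  7 | W B6 → L0 hit [D]
  8 | R B1 → L1 hit [D]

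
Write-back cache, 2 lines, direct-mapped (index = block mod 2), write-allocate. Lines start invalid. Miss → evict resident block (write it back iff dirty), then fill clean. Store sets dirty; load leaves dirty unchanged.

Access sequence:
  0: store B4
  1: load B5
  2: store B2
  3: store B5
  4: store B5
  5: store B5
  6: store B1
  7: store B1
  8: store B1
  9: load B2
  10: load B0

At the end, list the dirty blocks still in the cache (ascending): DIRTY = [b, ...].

DIRTY = [1]

0: W B4 → L0 miss [D]
1: R B5 → L1 miss [-]
2: W B2 → L0 miss wb→B4 [D]
3: W B5 → L1 hit [D]
4: W B5 → L1 hit [D]
5: W B5 → L1 hit [D]
6: W B1 → L1 miss wb→B5 [D]
7: W B1 → L1 hit [D]
8: W B1 → L1 hit [D]
9: R B2 → L0 hit [D]
10: R B0 → L0 miss wb→B2 [-]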